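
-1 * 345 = -345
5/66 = 0.08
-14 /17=-0.82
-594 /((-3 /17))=3366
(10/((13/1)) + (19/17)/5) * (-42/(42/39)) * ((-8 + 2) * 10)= 39492/17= 2323.06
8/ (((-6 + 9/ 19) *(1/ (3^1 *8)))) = -34.74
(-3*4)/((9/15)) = -20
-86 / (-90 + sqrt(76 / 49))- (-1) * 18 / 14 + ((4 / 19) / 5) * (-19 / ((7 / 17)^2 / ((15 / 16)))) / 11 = 301 * sqrt(19) / 99206 + 196704285 / 106944068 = 1.85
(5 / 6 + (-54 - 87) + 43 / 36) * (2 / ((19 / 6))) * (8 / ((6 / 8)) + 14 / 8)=-745447 / 684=-1089.83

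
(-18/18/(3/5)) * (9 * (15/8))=-225/8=-28.12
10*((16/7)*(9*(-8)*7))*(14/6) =-26880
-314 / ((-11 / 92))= 28888 / 11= 2626.18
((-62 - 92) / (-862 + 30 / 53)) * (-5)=-20405 / 22828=-0.89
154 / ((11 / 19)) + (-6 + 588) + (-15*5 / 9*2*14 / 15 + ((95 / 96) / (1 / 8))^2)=128897 / 144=895.12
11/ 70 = 0.16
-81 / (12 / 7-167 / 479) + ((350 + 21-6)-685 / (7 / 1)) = 6661579 / 32053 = 207.83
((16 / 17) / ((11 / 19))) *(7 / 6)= 1064 / 561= 1.90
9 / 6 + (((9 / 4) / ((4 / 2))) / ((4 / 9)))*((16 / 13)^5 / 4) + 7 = 7639085 / 742586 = 10.29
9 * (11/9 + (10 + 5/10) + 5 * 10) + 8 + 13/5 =5661/10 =566.10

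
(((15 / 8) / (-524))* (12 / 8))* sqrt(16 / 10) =-0.01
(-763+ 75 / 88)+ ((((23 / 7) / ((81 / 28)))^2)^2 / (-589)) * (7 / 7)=-1700508516869209 / 2231197642872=-762.15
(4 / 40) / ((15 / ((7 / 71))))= 7 / 10650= 0.00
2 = 2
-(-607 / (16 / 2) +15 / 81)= 16349 / 216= 75.69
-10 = -10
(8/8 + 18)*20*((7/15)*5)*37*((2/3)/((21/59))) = 1659080/27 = 61447.41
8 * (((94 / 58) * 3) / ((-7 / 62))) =-69936 / 203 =-344.51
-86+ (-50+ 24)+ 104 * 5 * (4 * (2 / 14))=1296 / 7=185.14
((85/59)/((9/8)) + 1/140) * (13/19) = 1244503/1412460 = 0.88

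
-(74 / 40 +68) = -69.85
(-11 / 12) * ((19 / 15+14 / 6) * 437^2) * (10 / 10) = -6301977 / 10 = -630197.70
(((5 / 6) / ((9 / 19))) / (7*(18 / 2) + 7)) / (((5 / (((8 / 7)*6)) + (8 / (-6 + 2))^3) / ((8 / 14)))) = -0.00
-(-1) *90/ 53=90/ 53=1.70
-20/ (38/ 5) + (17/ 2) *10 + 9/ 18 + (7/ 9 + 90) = 59387/ 342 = 173.65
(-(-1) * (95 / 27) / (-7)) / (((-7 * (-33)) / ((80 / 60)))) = -380 / 130977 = -0.00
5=5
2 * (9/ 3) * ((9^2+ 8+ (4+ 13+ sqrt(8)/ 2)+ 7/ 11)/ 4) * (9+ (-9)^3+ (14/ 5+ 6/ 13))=-81971586/ 715 - 69882 * sqrt(2)/ 65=-116166.01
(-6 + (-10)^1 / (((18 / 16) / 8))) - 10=-87.11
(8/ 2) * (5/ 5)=4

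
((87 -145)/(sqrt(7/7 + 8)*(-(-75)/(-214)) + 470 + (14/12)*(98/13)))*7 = -3388476/3987247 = -0.85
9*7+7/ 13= 826/ 13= 63.54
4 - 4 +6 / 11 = 6 / 11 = 0.55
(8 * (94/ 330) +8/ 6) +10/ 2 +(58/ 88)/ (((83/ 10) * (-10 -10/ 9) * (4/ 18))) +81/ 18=2866081/ 219120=13.08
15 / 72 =0.21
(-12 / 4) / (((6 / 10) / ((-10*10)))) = 500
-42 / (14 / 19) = -57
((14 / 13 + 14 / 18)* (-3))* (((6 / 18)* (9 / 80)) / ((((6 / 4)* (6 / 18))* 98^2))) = -31 / 713440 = -0.00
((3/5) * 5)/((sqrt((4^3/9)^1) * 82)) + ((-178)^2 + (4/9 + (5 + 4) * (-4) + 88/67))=12519636851/395568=31649.77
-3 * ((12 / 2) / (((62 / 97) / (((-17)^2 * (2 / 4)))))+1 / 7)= -1766265 / 434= -4069.74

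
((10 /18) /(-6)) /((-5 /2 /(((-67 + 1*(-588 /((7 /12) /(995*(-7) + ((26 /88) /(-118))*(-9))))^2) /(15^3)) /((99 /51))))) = 352938317046387316609 /1266604057125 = 278649286.70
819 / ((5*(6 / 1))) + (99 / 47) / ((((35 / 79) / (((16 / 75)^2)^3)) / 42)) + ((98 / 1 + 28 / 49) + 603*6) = 81193791768141587 / 21687011718750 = 3743.89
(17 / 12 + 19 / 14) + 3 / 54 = 713 / 252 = 2.83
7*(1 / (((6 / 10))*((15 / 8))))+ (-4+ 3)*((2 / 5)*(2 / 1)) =244 / 45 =5.42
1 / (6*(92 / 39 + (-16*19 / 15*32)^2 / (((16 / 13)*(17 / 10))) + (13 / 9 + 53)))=1105 / 1333138548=0.00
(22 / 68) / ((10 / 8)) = 22 / 85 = 0.26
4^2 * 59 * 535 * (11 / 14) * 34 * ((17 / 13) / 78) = 802761080 / 3549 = 226193.60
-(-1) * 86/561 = 86/561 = 0.15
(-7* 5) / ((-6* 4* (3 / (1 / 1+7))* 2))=35 / 18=1.94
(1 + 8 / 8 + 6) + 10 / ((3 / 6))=28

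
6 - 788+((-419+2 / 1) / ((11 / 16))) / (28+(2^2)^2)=-96290 / 121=-795.79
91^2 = 8281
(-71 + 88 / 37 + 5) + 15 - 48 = -96.62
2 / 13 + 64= 834 / 13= 64.15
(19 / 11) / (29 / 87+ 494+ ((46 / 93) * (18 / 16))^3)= 108677568 / 31113598109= 0.00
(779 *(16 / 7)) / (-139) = -12464 / 973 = -12.81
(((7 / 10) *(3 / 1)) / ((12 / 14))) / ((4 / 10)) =6.12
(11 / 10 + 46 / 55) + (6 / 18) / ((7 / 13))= 5903 / 2310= 2.56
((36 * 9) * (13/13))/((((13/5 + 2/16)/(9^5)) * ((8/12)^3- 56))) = -645700815/5123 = -126039.59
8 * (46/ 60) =92/ 15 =6.13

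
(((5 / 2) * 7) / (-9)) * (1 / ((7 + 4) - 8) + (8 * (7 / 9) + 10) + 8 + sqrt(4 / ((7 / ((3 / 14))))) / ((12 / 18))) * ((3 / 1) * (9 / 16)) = -7735 / 96 - 45 * sqrt(6) / 64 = -82.30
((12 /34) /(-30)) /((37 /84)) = -84 /3145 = -0.03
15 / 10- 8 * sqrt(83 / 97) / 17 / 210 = 1.50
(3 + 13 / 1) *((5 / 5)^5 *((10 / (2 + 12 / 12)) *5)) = 800 / 3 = 266.67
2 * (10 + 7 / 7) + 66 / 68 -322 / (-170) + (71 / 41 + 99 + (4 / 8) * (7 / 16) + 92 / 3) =156.48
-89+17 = -72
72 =72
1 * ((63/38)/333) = 7/1406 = 0.00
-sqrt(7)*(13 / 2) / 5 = -13*sqrt(7) / 10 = -3.44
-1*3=-3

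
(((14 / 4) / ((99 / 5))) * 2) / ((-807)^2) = 35 / 64473651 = 0.00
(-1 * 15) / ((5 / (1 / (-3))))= 1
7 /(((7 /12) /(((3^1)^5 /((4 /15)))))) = 10935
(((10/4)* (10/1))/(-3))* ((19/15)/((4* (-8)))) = 95/288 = 0.33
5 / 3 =1.67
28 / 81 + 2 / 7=0.63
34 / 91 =0.37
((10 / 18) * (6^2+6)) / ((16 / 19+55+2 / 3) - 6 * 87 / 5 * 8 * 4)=-6650 / 936023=-0.01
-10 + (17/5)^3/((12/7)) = 19391/1500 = 12.93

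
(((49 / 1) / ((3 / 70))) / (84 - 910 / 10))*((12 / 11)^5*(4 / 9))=-18063360 / 161051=-112.16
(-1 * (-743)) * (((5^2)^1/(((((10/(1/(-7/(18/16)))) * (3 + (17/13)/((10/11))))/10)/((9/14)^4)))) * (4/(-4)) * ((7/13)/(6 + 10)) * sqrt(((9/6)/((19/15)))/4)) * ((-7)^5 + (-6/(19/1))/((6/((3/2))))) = -10507719365731125 * sqrt(190)/4096992026624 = -35352.50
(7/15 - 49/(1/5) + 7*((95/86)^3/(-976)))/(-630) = 325307164369/838067385600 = 0.39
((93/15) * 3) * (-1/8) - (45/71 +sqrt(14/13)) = -8403/2840 - sqrt(182)/13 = -4.00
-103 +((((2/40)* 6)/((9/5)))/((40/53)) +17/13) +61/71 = -22287641/221520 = -100.61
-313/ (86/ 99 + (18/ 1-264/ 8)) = 30987/ 1399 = 22.15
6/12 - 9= -17/2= -8.50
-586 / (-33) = 586 / 33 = 17.76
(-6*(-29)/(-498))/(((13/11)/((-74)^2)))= -1746844/1079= -1618.95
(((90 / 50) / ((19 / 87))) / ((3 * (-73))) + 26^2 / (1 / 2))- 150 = 8335609 / 6935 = 1201.96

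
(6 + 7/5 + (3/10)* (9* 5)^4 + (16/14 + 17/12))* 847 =62518634893/60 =1041977248.22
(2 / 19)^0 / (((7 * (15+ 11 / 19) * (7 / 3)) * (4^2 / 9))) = 513 / 232064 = 0.00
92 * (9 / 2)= 414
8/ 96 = 1/ 12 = 0.08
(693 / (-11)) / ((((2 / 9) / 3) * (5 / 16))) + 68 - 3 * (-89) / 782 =-10374241 / 3910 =-2653.26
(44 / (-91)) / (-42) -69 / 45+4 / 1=7893 / 3185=2.48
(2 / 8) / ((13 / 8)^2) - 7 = -1167 / 169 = -6.91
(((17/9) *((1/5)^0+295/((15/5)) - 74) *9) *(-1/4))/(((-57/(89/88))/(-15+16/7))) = -134657/5544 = -24.29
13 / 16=0.81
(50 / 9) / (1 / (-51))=-850 / 3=-283.33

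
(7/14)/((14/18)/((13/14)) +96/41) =4797/30500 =0.16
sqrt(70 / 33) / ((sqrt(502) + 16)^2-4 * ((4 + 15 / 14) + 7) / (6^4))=-438939648 * sqrt(289905) / 13683697499483 + 5198435928 * sqrt(2310) / 13683697499483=0.00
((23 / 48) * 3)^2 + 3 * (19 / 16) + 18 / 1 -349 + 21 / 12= -82847 / 256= -323.62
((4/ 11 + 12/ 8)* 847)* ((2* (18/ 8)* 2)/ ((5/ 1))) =28413/ 10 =2841.30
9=9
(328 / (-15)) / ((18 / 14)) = -2296 / 135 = -17.01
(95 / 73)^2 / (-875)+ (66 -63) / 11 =555574 / 2051665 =0.27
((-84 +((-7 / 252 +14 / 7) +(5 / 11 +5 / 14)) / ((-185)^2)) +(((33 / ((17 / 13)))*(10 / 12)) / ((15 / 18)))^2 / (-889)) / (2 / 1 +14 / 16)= -589976854536898 / 20021937029325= -29.47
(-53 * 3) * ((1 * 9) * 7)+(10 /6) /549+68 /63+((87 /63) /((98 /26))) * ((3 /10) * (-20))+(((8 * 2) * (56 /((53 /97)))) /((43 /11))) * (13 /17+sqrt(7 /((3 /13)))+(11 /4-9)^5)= -702183431713091693 /175093874424+956032 * sqrt(273) /6837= -4008015.11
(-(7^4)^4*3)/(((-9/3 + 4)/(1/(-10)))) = 99698791708803/10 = 9969879170880.30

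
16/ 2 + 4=12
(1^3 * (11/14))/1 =11/14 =0.79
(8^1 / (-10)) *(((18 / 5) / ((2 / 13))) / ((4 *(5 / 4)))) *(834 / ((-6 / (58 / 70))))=1886508 / 4375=431.20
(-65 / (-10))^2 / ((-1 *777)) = -169 / 3108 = -0.05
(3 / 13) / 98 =3 / 1274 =0.00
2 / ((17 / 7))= 14 / 17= 0.82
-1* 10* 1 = -10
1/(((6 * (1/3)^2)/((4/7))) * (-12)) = -1/14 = -0.07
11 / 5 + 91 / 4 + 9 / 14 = 3583 / 140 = 25.59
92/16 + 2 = 31/4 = 7.75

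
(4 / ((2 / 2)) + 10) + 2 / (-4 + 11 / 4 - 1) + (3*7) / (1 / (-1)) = -71 / 9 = -7.89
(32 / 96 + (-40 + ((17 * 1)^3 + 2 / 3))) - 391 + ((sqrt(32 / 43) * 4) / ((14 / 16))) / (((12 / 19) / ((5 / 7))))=3040 * sqrt(86) / 6321 + 4483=4487.46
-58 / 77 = -0.75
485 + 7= 492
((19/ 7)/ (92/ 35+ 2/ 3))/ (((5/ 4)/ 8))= 912/ 173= 5.27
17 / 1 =17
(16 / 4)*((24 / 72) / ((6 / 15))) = 10 / 3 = 3.33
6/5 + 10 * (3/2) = 81/5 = 16.20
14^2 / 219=196 / 219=0.89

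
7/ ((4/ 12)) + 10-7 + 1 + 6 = 31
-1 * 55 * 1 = -55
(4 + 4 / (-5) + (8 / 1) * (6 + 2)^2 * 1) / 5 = 2576 / 25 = 103.04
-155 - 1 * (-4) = -151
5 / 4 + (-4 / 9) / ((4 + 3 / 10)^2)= 81605 / 66564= 1.23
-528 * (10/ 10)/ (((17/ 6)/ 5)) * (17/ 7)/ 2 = -7920/ 7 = -1131.43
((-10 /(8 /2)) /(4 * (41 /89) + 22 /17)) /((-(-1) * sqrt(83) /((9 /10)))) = -4539 * sqrt(83) /525224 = -0.08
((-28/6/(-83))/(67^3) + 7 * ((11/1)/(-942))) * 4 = -1281447958/3919242653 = -0.33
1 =1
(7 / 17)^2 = 49 / 289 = 0.17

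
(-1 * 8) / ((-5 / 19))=152 / 5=30.40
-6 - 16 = -22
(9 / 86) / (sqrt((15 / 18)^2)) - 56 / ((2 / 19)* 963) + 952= 197018461 / 207045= 951.57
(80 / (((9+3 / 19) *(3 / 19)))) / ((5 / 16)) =46208 / 261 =177.04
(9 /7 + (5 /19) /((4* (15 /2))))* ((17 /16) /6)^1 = 17561 /76608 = 0.23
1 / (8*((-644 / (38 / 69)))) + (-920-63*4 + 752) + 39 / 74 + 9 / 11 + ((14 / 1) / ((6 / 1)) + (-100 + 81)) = -435.32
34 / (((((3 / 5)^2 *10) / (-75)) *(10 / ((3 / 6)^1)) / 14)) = -2975 / 6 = -495.83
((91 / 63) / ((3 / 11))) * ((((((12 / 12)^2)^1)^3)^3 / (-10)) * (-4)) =286 / 135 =2.12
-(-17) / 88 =17 / 88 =0.19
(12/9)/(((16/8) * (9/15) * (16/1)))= 5/72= 0.07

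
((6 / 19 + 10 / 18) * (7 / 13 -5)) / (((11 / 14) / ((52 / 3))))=-483952 / 5643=-85.76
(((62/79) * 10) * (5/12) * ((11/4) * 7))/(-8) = -7.87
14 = 14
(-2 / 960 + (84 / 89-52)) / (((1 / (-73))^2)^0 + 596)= -2181209 / 25503840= -0.09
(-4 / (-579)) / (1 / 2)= 8 / 579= 0.01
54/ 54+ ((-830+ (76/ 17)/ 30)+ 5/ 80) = -3381457/ 4080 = -828.79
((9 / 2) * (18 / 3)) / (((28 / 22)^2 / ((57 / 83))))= 186219 / 16268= 11.45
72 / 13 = 5.54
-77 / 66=-7 / 6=-1.17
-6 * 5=-30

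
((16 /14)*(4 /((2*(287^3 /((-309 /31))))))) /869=-4944 /4457847428419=-0.00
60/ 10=6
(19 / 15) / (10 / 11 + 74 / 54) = 1881 / 3385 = 0.56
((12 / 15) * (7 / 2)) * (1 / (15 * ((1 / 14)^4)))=537824 / 75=7170.99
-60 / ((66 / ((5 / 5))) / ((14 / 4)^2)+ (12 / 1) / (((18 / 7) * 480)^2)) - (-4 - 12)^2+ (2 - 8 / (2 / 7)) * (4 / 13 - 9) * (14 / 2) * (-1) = -1849.14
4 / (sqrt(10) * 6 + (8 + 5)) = -52 / 191 + 24 * sqrt(10) / 191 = 0.13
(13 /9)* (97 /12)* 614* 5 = 1935635 /54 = 35845.09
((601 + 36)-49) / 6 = 98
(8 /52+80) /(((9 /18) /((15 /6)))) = 5210 /13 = 400.77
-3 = -3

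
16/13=1.23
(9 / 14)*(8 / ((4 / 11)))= 14.14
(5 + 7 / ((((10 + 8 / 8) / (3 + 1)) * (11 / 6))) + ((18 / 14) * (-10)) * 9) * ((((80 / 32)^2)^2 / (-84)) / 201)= 57874375 / 228811968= 0.25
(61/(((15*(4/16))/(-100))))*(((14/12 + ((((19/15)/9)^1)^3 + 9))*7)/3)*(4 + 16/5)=-277910.85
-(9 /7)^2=-81 /49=-1.65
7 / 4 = 1.75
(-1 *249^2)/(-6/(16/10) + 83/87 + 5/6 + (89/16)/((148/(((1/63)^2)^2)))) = 31590.55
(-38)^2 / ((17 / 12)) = 1019.29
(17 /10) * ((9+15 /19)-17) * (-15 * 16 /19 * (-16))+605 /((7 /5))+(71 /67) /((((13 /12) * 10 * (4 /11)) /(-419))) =-2157.95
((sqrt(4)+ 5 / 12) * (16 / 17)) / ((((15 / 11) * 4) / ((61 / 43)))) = 19459 / 32895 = 0.59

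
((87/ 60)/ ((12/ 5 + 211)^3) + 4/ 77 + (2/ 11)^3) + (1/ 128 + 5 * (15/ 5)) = 16398066229221/ 1088431915648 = 15.07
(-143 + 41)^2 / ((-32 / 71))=-184671 / 8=-23083.88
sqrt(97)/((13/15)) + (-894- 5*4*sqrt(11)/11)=-894- 20*sqrt(11)/11 + 15*sqrt(97)/13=-888.67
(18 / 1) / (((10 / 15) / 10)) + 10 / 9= 2440 / 9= 271.11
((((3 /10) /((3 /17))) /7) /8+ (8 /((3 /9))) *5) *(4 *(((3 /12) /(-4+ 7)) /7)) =67217 /11760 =5.72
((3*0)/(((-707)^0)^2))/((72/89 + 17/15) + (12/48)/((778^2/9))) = 0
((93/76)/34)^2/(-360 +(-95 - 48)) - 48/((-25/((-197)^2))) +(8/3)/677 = 12706813031613589681/170530841755200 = 74513.28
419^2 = 175561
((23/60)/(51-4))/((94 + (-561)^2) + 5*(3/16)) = 92/3551123775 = 0.00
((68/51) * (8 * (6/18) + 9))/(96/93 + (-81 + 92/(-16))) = -17360/95661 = -0.18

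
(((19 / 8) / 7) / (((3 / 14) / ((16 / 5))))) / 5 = 76 / 75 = 1.01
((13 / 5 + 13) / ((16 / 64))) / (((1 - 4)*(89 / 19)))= -1976 / 445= -4.44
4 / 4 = 1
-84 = -84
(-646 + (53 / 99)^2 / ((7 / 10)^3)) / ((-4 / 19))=3064.53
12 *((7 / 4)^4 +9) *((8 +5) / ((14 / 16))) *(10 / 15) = 61165 / 28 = 2184.46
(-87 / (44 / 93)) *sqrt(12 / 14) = -8091 *sqrt(42) / 308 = -170.25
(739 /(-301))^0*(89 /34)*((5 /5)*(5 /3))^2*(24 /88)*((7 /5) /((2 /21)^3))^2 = 124675351227 /23936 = 5208696.16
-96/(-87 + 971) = -24/221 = -0.11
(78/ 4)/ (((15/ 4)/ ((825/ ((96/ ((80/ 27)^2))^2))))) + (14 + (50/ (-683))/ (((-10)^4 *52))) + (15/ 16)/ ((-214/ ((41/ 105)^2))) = 740367445595295229/ 14843975221366200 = 49.88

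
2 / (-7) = -0.29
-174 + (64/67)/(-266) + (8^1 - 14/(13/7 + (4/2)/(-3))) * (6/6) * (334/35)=-209.88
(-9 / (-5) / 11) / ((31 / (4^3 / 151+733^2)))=2836.13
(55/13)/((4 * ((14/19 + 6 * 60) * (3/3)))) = 1045/356408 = 0.00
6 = 6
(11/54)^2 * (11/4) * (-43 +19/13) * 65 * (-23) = 765325/108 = 7086.34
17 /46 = 0.37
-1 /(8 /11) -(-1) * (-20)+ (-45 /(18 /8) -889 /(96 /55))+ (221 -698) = -98659 /96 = -1027.70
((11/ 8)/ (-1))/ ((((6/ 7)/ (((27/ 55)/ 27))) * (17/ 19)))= -133/ 4080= -0.03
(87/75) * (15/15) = 29/25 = 1.16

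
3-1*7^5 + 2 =-16802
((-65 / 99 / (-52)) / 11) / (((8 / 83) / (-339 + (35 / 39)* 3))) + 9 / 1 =565709 / 113256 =4.99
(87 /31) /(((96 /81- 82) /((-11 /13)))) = 25839 /879346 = 0.03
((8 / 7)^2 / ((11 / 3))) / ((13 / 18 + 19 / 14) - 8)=-1728 / 28721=-0.06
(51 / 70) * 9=459 / 70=6.56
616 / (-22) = -28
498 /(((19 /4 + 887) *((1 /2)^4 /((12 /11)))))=127488 /13079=9.75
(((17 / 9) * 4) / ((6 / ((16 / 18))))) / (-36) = -0.03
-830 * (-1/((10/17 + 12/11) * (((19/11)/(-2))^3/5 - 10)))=-4131690200/84663663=-48.80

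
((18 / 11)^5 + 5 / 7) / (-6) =-2.07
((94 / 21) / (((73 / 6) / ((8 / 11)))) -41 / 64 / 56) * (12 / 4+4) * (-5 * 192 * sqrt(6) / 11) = -11056875 * sqrt(6) / 70664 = -383.27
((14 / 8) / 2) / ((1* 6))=7 / 48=0.15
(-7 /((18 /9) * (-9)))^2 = 49 /324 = 0.15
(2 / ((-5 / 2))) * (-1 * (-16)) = -64 / 5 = -12.80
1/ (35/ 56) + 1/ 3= 1.93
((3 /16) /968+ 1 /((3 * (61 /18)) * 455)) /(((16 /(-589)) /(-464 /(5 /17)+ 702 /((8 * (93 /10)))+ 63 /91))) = 23.65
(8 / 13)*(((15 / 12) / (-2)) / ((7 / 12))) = -60 / 91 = -0.66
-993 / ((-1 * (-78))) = -331 / 26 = -12.73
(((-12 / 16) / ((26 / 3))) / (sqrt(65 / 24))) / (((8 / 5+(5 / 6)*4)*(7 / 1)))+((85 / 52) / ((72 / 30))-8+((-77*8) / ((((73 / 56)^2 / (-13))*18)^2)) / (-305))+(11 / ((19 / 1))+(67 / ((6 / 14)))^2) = 24433.73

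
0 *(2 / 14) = 0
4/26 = 2/13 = 0.15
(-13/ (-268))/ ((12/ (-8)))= -13/ 402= -0.03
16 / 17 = 0.94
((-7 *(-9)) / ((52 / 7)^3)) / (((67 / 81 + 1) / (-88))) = -19253619 / 2601248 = -7.40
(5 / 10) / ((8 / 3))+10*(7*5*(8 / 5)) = 8963 / 16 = 560.19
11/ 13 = 0.85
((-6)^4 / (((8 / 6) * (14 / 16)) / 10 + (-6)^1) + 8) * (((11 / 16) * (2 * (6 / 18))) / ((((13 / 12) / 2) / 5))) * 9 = -8083.09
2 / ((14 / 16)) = 16 / 7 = 2.29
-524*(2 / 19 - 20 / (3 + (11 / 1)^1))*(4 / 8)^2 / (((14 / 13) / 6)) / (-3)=-299728 / 931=-321.94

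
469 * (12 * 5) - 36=28104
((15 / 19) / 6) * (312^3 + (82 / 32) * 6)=1214853735 / 304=3996229.39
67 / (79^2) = 67 / 6241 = 0.01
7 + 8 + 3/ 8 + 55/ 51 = 16.45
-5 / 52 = -0.10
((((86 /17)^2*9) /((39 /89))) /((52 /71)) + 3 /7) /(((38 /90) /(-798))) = -66286882980 /48841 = -1357197.50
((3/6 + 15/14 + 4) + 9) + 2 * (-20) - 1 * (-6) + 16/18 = -1168/63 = -18.54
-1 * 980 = -980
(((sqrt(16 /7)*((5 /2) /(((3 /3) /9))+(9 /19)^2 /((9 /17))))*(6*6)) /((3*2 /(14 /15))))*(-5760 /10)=-76267008*sqrt(7) /1805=-111791.43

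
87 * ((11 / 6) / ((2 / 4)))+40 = 359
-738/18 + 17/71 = -2894/71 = -40.76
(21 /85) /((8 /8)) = 21 /85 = 0.25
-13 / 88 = -0.15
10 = 10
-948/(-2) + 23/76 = 36047/76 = 474.30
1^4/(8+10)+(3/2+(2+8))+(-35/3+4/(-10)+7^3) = 15412/45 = 342.49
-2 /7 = -0.29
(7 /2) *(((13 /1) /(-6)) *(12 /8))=-91 /8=-11.38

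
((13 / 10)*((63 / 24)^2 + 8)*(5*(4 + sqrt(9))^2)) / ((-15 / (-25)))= 3035305 / 384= 7904.44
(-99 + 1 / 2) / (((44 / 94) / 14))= -64813 / 22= -2946.05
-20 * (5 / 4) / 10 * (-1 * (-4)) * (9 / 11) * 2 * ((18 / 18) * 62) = -11160 / 11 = -1014.55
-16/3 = -5.33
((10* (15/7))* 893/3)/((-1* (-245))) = 8930/343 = 26.03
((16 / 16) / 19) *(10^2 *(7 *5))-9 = 3329 / 19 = 175.21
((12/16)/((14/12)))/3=3/14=0.21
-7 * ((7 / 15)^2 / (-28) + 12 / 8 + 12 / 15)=-14441 / 900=-16.05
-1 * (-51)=51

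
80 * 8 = 640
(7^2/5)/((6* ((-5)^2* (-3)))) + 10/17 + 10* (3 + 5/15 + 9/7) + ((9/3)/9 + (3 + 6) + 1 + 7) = 17160169/267750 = 64.09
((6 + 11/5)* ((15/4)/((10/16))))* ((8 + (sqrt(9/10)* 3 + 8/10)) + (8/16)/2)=585.29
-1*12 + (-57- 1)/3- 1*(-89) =173/3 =57.67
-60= -60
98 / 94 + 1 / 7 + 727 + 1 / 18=4312643 / 5922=728.24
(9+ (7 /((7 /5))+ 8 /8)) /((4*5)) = 0.75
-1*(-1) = 1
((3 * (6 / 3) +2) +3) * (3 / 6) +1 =13 / 2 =6.50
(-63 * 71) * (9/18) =-4473/2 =-2236.50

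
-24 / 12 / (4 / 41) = -41 / 2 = -20.50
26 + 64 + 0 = 90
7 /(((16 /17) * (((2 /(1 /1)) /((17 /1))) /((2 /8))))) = 2023 /128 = 15.80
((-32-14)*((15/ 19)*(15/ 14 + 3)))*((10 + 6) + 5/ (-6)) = -4485/ 2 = -2242.50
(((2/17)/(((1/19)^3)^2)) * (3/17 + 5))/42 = 4140037528/6069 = 682161.40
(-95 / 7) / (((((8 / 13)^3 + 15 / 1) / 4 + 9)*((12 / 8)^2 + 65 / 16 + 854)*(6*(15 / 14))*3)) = -2671552 / 41833115145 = -0.00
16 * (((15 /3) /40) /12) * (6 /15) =0.07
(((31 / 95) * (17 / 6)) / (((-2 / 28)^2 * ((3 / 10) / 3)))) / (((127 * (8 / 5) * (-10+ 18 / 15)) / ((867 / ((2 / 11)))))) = -186571175 / 38608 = -4832.45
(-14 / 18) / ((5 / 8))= -56 / 45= -1.24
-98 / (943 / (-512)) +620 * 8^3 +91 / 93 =27843922741 / 87699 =317494.19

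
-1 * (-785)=785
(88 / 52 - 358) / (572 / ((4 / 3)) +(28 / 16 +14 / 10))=-30880 / 37453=-0.82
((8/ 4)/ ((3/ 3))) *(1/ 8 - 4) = -31/ 4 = -7.75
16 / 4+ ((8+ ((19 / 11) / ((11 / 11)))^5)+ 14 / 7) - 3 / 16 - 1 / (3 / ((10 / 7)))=28.71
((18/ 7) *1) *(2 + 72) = 1332/ 7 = 190.29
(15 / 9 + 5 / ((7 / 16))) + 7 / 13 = 3722 / 273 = 13.63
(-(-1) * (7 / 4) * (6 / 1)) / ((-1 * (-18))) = 7 / 12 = 0.58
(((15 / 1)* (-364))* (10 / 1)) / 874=-62.47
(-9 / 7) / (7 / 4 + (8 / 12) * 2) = -108 / 259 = -0.42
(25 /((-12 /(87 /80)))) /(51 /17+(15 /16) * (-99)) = 145 /5748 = 0.03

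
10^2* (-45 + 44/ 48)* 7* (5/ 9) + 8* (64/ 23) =-10632301/ 621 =-17121.26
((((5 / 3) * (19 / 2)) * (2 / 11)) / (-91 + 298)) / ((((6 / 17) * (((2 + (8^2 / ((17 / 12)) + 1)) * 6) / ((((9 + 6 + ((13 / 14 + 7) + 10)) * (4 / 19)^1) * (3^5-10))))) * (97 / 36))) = 310423570 / 3798725931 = 0.08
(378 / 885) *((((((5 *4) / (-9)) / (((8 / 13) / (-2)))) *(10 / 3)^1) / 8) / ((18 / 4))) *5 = 2275 / 1593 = 1.43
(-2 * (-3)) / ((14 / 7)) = 3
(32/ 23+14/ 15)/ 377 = 802/ 130065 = 0.01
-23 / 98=-0.23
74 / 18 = 37 / 9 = 4.11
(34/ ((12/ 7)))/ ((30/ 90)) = 59.50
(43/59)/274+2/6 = 16295/48498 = 0.34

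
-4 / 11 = -0.36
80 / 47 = 1.70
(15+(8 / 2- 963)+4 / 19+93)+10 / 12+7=-96097 / 114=-842.96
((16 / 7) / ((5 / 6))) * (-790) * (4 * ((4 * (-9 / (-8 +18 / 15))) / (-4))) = 1365120 / 119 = 11471.60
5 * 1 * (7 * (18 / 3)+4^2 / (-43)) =8950 / 43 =208.14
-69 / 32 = -2.16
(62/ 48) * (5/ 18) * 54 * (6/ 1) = 465/ 4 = 116.25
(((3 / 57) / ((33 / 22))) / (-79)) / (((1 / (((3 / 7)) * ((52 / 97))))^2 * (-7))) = 16224 / 4844157787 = 0.00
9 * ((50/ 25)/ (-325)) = -18/ 325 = -0.06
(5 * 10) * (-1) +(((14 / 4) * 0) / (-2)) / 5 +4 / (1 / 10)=-10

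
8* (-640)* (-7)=35840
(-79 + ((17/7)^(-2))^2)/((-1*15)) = 2198586/417605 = 5.26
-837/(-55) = 837/55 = 15.22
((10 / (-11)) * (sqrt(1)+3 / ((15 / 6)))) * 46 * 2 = -184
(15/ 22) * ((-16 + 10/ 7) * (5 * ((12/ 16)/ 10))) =-2295/ 616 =-3.73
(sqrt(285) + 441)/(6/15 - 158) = -2205/788 - 5 * sqrt(285)/788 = -2.91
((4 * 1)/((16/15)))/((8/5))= 75/32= 2.34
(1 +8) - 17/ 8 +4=87/ 8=10.88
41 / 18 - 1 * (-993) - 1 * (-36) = 18563 / 18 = 1031.28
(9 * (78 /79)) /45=78 /395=0.20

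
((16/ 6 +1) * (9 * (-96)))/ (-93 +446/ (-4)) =6336/ 409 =15.49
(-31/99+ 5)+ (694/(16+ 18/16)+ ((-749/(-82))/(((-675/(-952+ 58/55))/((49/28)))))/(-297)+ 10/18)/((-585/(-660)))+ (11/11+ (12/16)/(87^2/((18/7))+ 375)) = 50473203323128097/971582795790750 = 51.95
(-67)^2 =4489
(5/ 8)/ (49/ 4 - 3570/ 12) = -0.00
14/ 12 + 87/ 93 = 391/ 186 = 2.10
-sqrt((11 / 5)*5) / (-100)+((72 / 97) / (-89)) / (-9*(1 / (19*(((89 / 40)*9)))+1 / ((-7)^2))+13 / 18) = -1206576 / 74490665+sqrt(11) / 100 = 0.02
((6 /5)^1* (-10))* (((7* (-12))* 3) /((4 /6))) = 4536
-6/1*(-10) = 60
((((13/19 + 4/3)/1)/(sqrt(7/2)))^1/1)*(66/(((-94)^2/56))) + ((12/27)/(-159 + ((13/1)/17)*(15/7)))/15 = -238/1264005 + 5060*sqrt(14)/41971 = 0.45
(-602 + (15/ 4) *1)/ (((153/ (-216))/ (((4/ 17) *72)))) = 4135104/ 289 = 14308.32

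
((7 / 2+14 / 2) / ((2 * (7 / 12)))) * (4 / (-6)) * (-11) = 66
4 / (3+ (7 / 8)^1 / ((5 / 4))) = 40 / 37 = 1.08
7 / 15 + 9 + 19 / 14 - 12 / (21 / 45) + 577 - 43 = 109013 / 210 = 519.11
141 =141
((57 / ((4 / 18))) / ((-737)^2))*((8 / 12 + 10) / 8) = 342 / 543169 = 0.00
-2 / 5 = -0.40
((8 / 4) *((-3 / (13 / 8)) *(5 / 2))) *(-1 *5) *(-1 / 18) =-100 / 39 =-2.56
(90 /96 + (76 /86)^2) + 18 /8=117403 /29584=3.97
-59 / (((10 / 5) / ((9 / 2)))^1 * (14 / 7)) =-66.38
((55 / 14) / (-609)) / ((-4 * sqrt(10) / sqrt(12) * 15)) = 11 * sqrt(30) / 511560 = 0.00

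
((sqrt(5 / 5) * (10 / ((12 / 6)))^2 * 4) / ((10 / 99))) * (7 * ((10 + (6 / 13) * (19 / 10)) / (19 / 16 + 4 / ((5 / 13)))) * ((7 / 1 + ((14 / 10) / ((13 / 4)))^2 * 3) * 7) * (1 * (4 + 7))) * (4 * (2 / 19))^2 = 274087310092288 / 408455255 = 671033.87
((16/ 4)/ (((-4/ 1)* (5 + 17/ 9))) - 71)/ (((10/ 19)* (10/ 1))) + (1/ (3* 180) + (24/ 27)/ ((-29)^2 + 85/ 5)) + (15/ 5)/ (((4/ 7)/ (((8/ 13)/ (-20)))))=-327384359/ 23938200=-13.68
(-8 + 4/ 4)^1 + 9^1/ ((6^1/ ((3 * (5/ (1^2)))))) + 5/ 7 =227/ 14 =16.21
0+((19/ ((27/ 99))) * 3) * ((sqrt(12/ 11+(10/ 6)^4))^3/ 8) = 682.80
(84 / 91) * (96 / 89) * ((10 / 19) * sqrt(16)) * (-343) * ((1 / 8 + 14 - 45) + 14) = 266716800 / 21983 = 12132.87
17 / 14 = 1.21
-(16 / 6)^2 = -64 / 9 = -7.11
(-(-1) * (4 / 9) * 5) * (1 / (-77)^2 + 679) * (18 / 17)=161031680 / 100793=1597.65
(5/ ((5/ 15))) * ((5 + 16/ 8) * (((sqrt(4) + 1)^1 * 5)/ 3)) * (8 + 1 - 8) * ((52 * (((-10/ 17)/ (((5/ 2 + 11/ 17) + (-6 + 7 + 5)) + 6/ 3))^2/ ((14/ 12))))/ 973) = 9360000/ 139762693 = 0.07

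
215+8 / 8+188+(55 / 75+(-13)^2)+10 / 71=611176 / 1065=573.87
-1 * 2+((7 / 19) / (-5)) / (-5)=-943 / 475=-1.99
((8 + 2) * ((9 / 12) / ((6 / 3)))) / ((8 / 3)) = 45 / 32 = 1.41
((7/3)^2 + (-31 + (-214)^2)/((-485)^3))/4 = 279485512/205351425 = 1.36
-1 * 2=-2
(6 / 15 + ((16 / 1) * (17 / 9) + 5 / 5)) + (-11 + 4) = 1108 / 45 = 24.62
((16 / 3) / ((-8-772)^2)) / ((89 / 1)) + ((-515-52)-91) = -6680460149 / 10152675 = -658.00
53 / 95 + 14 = 1383 / 95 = 14.56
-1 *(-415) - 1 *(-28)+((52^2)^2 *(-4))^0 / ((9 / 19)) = 4006 / 9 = 445.11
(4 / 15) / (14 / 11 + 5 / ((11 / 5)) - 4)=-44 / 75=-0.59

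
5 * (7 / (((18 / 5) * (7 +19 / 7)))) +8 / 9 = 257 / 136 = 1.89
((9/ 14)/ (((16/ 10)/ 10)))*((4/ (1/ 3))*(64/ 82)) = 10800/ 287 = 37.63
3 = 3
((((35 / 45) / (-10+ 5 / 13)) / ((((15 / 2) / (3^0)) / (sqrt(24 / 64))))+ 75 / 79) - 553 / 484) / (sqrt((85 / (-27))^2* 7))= sqrt(7)* (-124655625 - 1739738* sqrt(6)) / 14219012500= -0.02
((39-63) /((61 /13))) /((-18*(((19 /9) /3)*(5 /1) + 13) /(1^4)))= 234 /13603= 0.02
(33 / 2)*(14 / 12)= 77 / 4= 19.25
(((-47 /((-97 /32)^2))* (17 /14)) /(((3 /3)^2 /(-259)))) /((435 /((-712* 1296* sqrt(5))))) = -4655670165504* sqrt(5) /1364305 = -7630548.13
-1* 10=-10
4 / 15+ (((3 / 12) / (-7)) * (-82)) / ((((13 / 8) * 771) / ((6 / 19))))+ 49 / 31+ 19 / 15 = 643575664 / 206624145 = 3.11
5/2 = 2.50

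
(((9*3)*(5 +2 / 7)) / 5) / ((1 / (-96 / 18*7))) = -5328 / 5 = -1065.60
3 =3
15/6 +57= 119/2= 59.50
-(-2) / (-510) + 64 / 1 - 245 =-181.00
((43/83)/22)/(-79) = -43/144254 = -0.00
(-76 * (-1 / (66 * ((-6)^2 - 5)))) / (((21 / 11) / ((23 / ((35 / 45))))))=874 / 1519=0.58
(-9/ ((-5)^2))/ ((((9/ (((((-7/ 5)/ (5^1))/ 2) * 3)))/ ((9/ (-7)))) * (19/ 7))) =-189/ 23750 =-0.01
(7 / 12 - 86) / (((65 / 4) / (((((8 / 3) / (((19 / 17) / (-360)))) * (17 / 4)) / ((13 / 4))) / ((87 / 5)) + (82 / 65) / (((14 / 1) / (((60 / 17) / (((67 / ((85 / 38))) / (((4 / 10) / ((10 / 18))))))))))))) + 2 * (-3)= 333.28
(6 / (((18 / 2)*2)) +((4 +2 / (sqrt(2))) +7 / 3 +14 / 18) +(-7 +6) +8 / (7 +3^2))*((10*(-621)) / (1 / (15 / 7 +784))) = -237316875 / 7- 34173630*sqrt(2) / 7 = -40806526.57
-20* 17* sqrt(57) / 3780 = -17* sqrt(57) / 189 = -0.68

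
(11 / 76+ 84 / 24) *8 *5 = 2770 / 19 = 145.79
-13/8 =-1.62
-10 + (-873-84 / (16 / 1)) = -3553 / 4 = -888.25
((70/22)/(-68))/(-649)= 35/485452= 0.00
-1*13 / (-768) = 13 / 768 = 0.02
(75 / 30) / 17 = 5 / 34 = 0.15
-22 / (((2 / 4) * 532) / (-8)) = 88 / 133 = 0.66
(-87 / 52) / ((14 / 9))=-783 / 728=-1.08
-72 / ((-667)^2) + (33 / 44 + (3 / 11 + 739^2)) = 546122.02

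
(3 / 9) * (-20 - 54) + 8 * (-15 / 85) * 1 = -1330 / 51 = -26.08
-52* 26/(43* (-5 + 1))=338/43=7.86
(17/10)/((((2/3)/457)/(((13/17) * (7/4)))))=124761/80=1559.51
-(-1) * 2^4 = 16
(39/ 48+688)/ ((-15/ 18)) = -33063/ 40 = -826.58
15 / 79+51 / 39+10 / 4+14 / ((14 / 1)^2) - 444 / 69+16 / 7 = -13240 / 165347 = -0.08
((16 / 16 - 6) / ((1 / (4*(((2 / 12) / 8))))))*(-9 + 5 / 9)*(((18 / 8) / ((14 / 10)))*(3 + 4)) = 475 / 12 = 39.58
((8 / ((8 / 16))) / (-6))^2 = 64 / 9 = 7.11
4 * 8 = 32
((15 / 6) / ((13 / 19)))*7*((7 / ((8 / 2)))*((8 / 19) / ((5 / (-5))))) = -18.85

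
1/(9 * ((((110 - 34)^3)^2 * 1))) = 0.00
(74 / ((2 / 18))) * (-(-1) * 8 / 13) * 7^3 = 1827504 / 13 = 140577.23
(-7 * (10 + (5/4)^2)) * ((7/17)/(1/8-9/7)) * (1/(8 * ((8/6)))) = 38073/14144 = 2.69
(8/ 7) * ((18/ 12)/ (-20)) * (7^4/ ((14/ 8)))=-588/ 5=-117.60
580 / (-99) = -580 / 99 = -5.86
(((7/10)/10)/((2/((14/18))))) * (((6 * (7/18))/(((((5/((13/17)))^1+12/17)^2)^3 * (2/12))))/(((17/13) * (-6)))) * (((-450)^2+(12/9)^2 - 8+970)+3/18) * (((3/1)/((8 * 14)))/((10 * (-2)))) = 15988367341062091706731/174599493711696790743168000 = 0.00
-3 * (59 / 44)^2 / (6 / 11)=-3481 / 352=-9.89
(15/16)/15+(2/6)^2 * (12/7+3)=0.59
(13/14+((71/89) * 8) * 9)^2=5288925625/1552516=3406.68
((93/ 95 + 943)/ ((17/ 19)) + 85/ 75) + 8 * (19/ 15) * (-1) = 88913/ 85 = 1046.04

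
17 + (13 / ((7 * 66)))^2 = 3628717 / 213444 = 17.00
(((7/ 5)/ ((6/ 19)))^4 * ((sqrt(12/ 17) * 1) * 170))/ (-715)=-312900721 * sqrt(51)/ 28957500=-77.17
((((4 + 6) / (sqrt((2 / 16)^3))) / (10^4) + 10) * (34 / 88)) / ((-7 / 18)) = -765 / 77-153 * sqrt(2) / 9625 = -9.96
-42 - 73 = -115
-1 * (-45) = 45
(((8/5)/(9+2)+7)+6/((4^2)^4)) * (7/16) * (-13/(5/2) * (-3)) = 3515690997/72089600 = 48.77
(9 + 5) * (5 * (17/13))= 1190/13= 91.54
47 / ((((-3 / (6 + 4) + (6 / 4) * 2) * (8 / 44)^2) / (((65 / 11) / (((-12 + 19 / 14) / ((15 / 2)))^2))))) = 205830625 / 133206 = 1545.21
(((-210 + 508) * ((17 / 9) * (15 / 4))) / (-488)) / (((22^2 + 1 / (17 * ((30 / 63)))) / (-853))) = 918275825 / 120488664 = 7.62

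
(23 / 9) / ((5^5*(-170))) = -23 / 4781250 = -0.00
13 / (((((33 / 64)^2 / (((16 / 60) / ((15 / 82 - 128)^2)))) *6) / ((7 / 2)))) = 2506276864 / 5383265945805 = 0.00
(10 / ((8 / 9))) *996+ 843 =12048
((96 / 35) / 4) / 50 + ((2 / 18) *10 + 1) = 2.12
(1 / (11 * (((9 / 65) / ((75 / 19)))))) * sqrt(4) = 3250 / 627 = 5.18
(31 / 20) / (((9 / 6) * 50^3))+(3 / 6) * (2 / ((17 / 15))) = 56250527 / 63750000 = 0.88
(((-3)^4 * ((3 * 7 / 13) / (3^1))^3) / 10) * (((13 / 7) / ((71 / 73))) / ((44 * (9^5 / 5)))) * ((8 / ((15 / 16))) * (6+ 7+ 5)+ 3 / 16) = 4889759 / 6842309760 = 0.00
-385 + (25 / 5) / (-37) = -14250 / 37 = -385.14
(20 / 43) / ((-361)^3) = -20 / 2022972883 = -0.00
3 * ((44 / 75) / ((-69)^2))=44 / 119025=0.00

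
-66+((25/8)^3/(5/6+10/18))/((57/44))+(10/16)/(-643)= -38343493/781888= -49.04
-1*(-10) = 10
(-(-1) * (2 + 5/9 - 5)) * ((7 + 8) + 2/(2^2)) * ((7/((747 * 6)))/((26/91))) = -0.21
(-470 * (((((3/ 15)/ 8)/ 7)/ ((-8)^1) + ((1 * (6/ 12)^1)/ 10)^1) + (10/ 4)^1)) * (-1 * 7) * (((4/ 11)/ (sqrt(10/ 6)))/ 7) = 268417 * sqrt(15)/ 3080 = 337.52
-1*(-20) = 20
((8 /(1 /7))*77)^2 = 18593344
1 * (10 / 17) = 10 / 17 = 0.59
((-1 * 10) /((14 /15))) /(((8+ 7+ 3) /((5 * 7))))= -125 /6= -20.83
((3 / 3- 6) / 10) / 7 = -1 / 14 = -0.07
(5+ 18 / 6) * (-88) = -704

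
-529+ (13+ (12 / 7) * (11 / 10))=-17994 / 35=-514.11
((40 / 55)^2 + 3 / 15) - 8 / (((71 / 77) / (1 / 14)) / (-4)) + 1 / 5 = 146382 / 42955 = 3.41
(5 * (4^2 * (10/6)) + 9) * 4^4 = 109312/3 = 36437.33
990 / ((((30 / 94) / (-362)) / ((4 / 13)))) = -4491696 / 13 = -345515.08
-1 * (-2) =2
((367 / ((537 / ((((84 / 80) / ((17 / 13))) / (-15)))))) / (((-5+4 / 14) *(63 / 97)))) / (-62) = -3239509 / 16810140600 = -0.00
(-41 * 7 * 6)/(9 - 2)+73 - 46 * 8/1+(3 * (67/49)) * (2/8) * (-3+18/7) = -742855/1372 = -541.44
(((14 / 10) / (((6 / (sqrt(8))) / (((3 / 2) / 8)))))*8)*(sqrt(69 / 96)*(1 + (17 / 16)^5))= 17279031*sqrt(23) / 41943040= 1.98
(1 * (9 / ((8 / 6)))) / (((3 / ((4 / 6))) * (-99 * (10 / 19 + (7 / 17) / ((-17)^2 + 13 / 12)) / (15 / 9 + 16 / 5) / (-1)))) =82078499 / 587432340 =0.14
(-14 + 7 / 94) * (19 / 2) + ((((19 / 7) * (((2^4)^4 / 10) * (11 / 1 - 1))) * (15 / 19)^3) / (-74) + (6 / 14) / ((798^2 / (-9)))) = -566359388519 / 430656394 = -1315.11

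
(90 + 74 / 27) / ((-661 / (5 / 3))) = -12520 / 53541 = -0.23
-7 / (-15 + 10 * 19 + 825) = -7 / 1000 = -0.01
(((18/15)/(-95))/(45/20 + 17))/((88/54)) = -162/402325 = -0.00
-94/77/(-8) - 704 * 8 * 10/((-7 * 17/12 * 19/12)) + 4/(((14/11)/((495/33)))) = 361548661/99484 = 3634.24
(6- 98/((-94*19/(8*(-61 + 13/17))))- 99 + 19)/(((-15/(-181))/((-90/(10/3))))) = 2483902458/75905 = 32723.83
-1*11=-11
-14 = -14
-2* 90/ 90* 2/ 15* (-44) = 11.73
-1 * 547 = -547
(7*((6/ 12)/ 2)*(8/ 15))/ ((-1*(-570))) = 7/ 4275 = 0.00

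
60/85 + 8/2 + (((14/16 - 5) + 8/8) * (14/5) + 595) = 40185/68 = 590.96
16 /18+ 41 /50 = 769 /450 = 1.71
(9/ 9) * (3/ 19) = 0.16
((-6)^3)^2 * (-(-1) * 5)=233280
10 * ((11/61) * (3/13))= 330/793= 0.42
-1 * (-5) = 5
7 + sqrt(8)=2*sqrt(2) + 7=9.83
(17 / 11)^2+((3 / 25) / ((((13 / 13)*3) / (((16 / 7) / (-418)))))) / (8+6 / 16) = 64381271 / 26955775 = 2.39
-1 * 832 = -832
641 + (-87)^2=8210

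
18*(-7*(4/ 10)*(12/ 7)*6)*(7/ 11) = -18144/ 55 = -329.89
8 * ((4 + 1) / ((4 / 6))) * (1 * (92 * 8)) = 44160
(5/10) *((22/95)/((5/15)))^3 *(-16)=-2299968/857375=-2.68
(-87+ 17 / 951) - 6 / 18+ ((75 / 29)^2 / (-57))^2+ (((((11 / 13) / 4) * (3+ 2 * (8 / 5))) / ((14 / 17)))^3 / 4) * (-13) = -120625777230409041291681 / 1201100217703602944000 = -100.43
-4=-4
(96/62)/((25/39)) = 2.42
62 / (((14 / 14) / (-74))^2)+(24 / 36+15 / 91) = 92687003 / 273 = 339512.83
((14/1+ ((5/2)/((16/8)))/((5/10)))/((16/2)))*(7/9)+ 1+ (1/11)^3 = 166423/63888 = 2.60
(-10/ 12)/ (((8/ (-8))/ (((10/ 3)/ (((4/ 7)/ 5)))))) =875/ 36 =24.31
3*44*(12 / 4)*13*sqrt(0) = 0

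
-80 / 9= -8.89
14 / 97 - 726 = -70408 / 97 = -725.86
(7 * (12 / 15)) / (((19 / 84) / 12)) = 28224 / 95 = 297.09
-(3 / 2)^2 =-9 / 4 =-2.25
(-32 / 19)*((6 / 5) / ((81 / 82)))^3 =-141150208 / 46747125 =-3.02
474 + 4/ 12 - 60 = 1243/ 3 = 414.33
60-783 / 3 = -201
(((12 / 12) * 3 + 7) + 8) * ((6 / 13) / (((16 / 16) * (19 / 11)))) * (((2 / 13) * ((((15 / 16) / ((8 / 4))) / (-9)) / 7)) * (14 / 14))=-495 / 89908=-0.01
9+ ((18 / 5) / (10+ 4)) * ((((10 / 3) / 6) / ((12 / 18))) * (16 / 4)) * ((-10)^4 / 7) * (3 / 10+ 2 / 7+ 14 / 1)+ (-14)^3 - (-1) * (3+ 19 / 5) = 25951137 / 1715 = 15131.86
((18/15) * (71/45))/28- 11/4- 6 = -18233/2100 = -8.68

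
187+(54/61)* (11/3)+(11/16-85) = 103391/976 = 105.93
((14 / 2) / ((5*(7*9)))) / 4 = 1 / 180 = 0.01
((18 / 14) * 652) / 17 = 5868 / 119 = 49.31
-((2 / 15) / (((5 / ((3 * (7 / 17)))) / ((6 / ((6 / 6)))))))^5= -4182119424 / 13865791015625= -0.00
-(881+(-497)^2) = -247890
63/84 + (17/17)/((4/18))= 21/4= 5.25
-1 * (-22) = 22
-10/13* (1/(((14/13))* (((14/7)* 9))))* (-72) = 20/7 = 2.86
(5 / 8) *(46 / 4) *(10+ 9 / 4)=5635 / 64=88.05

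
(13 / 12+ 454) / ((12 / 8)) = 303.39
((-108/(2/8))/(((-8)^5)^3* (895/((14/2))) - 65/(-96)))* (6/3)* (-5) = -580608/604608249974488997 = -0.00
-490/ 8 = -61.25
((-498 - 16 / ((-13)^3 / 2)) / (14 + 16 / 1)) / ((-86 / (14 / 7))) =547037 / 1417065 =0.39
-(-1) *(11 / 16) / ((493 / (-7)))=-77 / 7888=-0.01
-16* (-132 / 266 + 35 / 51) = -20624 / 6783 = -3.04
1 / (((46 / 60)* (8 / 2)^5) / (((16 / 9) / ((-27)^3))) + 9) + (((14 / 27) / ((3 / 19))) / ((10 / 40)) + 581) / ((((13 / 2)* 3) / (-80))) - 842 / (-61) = -2255285841871757 / 930522466809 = -2423.68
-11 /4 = -2.75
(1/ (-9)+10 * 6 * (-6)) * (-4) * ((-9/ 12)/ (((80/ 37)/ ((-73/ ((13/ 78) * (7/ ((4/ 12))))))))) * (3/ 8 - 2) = -16257319/ 960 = -16934.71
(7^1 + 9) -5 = 11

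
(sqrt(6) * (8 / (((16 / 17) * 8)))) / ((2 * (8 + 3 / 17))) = 289 * sqrt(6) / 4448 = 0.16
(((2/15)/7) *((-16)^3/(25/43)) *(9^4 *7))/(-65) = 770383872/8125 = 94816.48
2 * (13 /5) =26 /5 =5.20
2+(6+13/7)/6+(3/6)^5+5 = 5605/672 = 8.34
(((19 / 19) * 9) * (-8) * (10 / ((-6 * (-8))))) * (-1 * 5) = 75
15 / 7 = 2.14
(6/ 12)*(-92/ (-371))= 0.12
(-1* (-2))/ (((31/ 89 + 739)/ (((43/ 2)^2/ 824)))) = 164561/ 108441696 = 0.00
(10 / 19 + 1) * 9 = 261 / 19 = 13.74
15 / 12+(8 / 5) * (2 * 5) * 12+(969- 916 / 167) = 772719 / 668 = 1156.76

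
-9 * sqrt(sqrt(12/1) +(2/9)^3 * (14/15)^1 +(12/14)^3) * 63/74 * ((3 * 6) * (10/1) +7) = -187 * sqrt(252039480 +787648050 * sqrt(3))/2590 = -2902.69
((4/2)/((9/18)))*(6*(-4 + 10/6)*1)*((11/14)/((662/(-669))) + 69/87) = 494/9599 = 0.05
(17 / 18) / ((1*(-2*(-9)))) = 17 / 324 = 0.05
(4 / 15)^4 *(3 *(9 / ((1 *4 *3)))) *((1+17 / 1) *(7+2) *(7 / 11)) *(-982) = -7918848 / 6875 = -1151.83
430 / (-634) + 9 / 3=736 / 317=2.32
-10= -10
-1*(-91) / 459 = 91 / 459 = 0.20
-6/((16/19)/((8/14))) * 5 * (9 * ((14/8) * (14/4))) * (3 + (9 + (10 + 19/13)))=-5476275/208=-26328.25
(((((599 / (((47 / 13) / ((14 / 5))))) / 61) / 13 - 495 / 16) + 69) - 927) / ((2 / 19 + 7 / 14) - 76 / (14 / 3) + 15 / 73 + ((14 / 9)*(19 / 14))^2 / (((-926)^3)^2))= 57.41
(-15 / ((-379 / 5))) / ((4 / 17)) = 0.84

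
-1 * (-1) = 1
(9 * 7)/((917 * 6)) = 3/262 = 0.01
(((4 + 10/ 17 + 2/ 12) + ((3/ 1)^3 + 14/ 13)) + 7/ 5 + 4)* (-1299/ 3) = -109755541/ 6630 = -16554.38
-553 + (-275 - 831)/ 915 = -507101/ 915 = -554.21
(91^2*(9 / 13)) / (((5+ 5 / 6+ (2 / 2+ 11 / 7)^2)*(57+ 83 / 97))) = 81746847 / 10267154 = 7.96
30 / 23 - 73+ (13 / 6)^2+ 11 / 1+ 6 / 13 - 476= -531.54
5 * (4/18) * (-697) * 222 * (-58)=29915240/3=9971746.67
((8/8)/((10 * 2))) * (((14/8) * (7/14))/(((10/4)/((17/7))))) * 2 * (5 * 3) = 51/40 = 1.28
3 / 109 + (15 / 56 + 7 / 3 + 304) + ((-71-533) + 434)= 2501945 / 18312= 136.63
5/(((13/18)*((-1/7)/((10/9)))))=-700/13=-53.85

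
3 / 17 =0.18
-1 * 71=-71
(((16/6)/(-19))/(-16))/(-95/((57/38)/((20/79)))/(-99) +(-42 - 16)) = -7821/51568052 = -0.00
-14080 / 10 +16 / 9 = -1406.22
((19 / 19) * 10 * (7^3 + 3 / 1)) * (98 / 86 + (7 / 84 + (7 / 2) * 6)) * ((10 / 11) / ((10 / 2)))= 19837910 / 1419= 13980.20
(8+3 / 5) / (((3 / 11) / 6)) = 946 / 5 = 189.20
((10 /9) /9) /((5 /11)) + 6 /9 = 76 /81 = 0.94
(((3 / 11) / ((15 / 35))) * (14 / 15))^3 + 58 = 261484442 / 4492125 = 58.21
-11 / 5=-2.20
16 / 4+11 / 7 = 39 / 7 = 5.57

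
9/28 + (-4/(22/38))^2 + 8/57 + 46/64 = 75571801/1544928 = 48.92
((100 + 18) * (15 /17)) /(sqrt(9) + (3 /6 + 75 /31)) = 109740 /6239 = 17.59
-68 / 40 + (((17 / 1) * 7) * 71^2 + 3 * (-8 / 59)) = 353927367 / 590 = 599876.89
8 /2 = 4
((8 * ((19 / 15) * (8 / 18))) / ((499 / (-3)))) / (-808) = 76 / 2267955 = 0.00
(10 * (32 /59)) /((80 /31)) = 124 /59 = 2.10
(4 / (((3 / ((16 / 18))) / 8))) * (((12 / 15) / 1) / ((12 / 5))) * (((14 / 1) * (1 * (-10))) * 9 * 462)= -5519360 / 3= -1839786.67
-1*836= -836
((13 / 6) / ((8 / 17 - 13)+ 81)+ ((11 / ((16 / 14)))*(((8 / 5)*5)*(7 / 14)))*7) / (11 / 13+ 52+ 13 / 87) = 709668193 / 139535664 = 5.09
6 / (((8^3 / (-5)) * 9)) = -5 / 768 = -0.01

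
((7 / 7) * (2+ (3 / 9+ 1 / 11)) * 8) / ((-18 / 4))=-1280 / 297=-4.31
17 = 17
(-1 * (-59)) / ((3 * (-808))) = -59 / 2424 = -0.02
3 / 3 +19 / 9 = 28 / 9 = 3.11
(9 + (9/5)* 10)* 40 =1080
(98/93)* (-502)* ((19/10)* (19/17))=-8879878/7905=-1123.32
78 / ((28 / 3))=8.36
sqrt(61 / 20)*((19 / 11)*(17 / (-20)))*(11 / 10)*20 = -323*sqrt(305) / 100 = -56.41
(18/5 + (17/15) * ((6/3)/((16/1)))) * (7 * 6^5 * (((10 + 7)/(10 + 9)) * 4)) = 69246576/95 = 728911.33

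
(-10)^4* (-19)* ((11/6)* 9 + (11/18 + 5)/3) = -94240000/27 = -3490370.37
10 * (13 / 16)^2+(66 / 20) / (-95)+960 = 58767263 / 60800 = 966.57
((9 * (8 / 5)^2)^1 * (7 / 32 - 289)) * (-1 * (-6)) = -998028 / 25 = -39921.12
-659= -659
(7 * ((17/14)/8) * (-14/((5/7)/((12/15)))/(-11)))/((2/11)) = 833/100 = 8.33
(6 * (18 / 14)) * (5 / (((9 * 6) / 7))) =5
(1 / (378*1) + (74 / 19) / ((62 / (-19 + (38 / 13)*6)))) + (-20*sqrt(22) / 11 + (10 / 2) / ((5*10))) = 4126 / 380835 - 20*sqrt(22) / 11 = -8.52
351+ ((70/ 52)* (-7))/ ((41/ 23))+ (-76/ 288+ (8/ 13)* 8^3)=25348381/ 38376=660.53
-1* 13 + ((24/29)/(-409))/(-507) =-26058609/2004509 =-13.00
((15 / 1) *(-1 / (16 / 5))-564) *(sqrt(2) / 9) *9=-9099 *sqrt(2) / 16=-804.25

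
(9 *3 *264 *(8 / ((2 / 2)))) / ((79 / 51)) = 2908224 / 79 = 36812.96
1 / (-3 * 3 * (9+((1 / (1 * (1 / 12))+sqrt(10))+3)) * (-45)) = 4 / 38205 - sqrt(10) / 229230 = 0.00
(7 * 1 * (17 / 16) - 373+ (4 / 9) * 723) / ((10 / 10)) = -2123 / 48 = -44.23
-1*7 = -7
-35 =-35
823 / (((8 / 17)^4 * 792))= 68737783 / 3244032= 21.19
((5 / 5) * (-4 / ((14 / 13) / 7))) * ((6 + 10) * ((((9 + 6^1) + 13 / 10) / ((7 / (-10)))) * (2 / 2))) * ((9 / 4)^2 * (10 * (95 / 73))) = 326114100 / 511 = 638188.06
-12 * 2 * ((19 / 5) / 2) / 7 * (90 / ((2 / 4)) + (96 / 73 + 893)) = -3576180 / 511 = -6998.40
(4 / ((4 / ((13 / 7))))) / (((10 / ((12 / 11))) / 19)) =1482 / 385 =3.85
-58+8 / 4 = -56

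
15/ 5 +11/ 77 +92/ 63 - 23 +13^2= 9488/ 63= 150.60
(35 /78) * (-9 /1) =-105 /26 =-4.04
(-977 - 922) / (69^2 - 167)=-1899 / 4594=-0.41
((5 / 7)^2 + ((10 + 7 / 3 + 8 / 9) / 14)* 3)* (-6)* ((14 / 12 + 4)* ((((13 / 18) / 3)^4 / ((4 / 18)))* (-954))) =1494.61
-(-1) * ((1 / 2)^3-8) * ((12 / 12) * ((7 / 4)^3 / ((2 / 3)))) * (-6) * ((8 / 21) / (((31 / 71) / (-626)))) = -205807203 / 992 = -207466.94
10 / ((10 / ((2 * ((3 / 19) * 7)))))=2.21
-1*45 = -45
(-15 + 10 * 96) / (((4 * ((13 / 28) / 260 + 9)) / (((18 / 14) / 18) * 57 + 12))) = 2126250 / 5041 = 421.79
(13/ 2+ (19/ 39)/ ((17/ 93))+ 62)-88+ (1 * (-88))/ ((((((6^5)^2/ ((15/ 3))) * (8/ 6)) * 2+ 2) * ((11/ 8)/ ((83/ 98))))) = -29395354044837/ 1746102028034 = -16.83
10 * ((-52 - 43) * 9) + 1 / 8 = -68399 / 8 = -8549.88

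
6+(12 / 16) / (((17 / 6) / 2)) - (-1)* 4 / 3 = 401 / 51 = 7.86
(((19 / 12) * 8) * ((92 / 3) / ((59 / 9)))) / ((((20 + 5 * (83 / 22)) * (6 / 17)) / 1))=34408 / 7965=4.32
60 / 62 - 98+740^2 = 547502.97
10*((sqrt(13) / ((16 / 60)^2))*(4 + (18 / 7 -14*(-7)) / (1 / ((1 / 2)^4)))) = 10125*sqrt(13) / 7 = 5215.17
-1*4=-4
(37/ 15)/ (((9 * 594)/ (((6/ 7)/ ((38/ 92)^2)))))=0.00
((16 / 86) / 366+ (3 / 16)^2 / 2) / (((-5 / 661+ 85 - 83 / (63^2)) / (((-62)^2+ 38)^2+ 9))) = 960318808223829831 / 299380986885632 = 3207.68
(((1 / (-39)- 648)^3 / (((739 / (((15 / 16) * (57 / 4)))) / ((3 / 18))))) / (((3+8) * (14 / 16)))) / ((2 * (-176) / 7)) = 1533536077034615 / 905257926144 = 1694.03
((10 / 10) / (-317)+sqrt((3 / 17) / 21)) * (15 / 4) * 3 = -45 / 1268+45 * sqrt(119) / 476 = 1.00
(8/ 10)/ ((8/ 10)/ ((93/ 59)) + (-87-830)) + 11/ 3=4686743/ 1278507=3.67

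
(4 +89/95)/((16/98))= 22981/760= 30.24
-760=-760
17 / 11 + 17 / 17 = 28 / 11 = 2.55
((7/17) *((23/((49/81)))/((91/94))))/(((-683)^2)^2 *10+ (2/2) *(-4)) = 29187/3927533680881629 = 0.00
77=77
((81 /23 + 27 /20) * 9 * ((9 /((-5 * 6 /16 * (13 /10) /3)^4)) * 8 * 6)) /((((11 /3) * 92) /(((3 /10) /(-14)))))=-80299081728 /29084380325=-2.76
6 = 6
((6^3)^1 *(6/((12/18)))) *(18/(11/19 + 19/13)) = 120042/7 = 17148.86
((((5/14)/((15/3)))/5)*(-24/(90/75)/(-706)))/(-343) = -1/847553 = -0.00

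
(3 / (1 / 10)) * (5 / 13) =150 / 13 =11.54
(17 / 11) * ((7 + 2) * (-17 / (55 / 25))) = -13005 / 121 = -107.48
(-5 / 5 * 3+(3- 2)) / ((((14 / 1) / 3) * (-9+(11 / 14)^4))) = 16464 / 331103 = 0.05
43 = 43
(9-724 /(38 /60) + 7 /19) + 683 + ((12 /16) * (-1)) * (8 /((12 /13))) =-17377 /38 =-457.29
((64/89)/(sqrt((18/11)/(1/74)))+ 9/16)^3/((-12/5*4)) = -370506475/19207094272 - 3219214915*sqrt(407)/10006183352448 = -0.03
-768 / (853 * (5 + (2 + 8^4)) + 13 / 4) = -0.00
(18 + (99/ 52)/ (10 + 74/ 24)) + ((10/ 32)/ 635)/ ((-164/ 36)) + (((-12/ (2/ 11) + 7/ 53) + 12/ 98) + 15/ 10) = -20357482408189/ 441593339824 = -46.10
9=9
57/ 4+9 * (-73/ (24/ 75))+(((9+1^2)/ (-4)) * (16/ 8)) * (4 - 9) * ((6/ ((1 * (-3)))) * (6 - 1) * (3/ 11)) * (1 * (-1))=-173421/ 88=-1970.69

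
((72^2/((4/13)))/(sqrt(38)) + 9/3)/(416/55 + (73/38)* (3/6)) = 4180/11877 + 205920* sqrt(38)/3959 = 320.98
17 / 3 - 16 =-31 / 3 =-10.33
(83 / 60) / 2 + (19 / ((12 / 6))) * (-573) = -653137 / 120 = -5442.81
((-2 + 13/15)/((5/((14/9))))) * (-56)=13328/675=19.75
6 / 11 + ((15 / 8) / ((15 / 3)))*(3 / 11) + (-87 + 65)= -1879 / 88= -21.35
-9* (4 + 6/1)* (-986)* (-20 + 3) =-1508580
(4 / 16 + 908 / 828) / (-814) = -0.00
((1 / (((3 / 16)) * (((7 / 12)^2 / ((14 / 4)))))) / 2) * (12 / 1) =2304 / 7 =329.14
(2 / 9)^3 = 8 / 729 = 0.01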